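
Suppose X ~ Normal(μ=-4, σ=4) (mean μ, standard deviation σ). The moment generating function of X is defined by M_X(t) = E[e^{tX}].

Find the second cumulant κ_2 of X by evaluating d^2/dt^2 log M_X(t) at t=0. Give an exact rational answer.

κ_2 = K′′(0) = 16

M_X(t) = e^(8*t^2 - 4*t)
K_X(t) = log M_X(t) = 8*t^2 - 4*t
K′(t) = 16*t - 4
K′′(t) = 16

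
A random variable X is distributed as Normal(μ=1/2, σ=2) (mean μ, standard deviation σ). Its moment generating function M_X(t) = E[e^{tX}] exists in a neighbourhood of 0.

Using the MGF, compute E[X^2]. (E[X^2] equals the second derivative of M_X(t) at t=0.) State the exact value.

E[X^2] = d^2M/dt^2 |_{t=0} = 17/4

M_X(t) = e^(2*t^2 + t/2)
dM/dt = 4*t*e^(t/2)*e^(2*t^2) + e^(t/2)*e^(2*t^2)/2
d^2M/dt^2 = 16*t^2*e^(t/2)*e^(2*t^2) + 4*t*e^(t/2)*e^(2*t^2) + 17*e^(t/2)*e^(2*t^2)/4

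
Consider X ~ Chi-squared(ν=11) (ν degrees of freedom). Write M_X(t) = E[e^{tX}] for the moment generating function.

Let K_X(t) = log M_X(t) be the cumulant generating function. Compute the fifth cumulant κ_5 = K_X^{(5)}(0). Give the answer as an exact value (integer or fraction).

M_X(t) = (1 - 2*t)^(-11/2)
K_X(t) = log M_X(t) = -11*log(1 - 2*t)/2
K^(5)(t) = -4224/(32*t^5 - 80*t^4 + 80*t^3 - 40*t^2 + 10*t - 1)

κ_5 = K^(5)(0) = 4224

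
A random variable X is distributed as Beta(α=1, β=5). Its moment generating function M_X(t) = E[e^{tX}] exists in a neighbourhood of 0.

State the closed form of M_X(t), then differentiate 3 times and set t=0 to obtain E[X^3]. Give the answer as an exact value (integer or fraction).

E[X^3] = d^3M/dt^3 |_{t=0} = 1/56

M_X(t) = ₁F₁(1; 6; t)
dM/dt = ₁F₁(2; 7; t)/6
d^2M/dt^2 = ₁F₁(3; 8; t)/21
d^3M/dt^3 = ₁F₁(4; 9; t)/56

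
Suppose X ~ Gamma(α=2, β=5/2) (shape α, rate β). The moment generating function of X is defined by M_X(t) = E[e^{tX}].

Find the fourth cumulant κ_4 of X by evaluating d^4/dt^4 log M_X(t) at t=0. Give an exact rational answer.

κ_4 = K′′′′(0) = 192/625

M_X(t) = 25/(4*(5/2 - t)^2)
K_X(t) = log M_X(t) = -2*log(5/2 - t) - 2*log(2) + 2*log(5)
K′(t) = -4/(2*t - 5)
K′′(t) = 8/(4*t^2 - 20*t + 25)
K′′′(t) = -32/(8*t^3 - 60*t^2 + 150*t - 125)
K′′′′(t) = 192/(16*t^4 - 160*t^3 + 600*t^2 - 1000*t + 625)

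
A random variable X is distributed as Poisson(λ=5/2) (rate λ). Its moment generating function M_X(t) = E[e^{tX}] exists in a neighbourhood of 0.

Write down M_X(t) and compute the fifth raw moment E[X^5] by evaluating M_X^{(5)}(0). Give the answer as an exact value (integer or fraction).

E[X^5] = M′′′′′(0) = 31205/32

M_X(t) = e^(5*e^(t)/2 - 5/2)
M′(t) = 5*e^(-5/2)*e^(t)*e^(5*e^(t)/2)/2
M′′(t) = (25*e^(2*t)*e^(5*e^(t)/2) + 10*e^(t)*e^(5*e^(t)/2))*e^(-5/2)/4
M′′′(t) = (125*e^(3*t)*e^(5*e^(t)/2) + 150*e^(2*t)*e^(5*e^(t)/2) + 20*e^(t)*e^(5*e^(t)/2))*e^(-5/2)/8
M′′′′(t) = (625*e^(4*t)*e^(5*e^(t)/2) + 1500*e^(3*t)*e^(5*e^(t)/2) + 700*e^(2*t)*e^(5*e^(t)/2) + 40*e^(t)*e^(5*e^(t)/2))*e^(-5/2)/16
M′′′′′(t) = (3125*e^(5*t)*e^(5*e^(t)/2) + 12500*e^(4*t)*e^(5*e^(t)/2) + 12500*e^(3*t)*e^(5*e^(t)/2) + 3000*e^(2*t)*e^(5*e^(t)/2) + 80*e^(t)*e^(5*e^(t)/2))*e^(-5/2)/32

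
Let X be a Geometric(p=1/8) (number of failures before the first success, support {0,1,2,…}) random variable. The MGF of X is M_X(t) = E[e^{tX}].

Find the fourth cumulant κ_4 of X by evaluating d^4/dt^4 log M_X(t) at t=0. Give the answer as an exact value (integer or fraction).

κ_4 = K′′′′(0) = 18872

M_X(t) = 1/(8*(1 - 7*e^(t)/8))
K_X(t) = log M_X(t) = -log(1 - 7*e^(t)/8) - 3*log(2)
K′(t) = -7*e^(t)/(7*e^(t) - 8)
K′′(t) = 56*e^(t)/(49*e^(2*t) - 112*e^(t) + 64)
K′′′(t) = (-392*e^(2*t) - 448*e^(t))/(343*e^(3*t) - 1176*e^(2*t) + 1344*e^(t) - 512)
K′′′′(t) = (2744*e^(3*t) + 12544*e^(2*t) + 3584*e^(t))/(2401*e^(4*t) - 10976*e^(3*t) + 18816*e^(2*t) - 14336*e^(t) + 4096)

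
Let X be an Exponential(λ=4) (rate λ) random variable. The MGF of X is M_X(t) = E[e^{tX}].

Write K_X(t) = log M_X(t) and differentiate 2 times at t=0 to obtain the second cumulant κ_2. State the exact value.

M_X(t) = 4/(4 - t)
K_X(t) = log M_X(t) = -log(4 - t) + 2*log(2)
D^2[K](t) = 1/(t^2 - 8*t + 16)

κ_2 = D^2[K](0) = 1/16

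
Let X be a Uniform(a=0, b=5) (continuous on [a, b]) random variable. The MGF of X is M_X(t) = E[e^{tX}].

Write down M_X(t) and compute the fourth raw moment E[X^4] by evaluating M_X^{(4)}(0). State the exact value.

M_X(t) = (e^(5*t) - 1)/(5*t)
D^4[M](t) = (625*t^4*e^(5*t) - 500*t^3*e^(5*t) + 300*t^2*e^(5*t) - 120*t*e^(5*t) + 24*e^(5*t) - 24)/(5*t^5)

E[X^4] = D^4[M](0) = 125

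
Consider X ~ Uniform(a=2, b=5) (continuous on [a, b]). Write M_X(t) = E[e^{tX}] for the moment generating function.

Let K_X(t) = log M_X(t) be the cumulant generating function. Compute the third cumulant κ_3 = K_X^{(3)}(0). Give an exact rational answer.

M_X(t) = (e^(5*t) - e^(2*t))/(3*t)
K_X(t) = log M_X(t) = -log(t) + log(e^(5*t) - e^(2*t)) - log(3)
K^(3)(t) = (27*t^3*e^(6*t) + 27*t^3*e^(3*t) - 2*e^(9*t) + 6*e^(6*t) - 6*e^(3*t) + 2)/(t^3*e^(9*t) - 3*t^3*e^(6*t) + 3*t^3*e^(3*t) - t^3)

κ_3 = K^(3)(0) = 0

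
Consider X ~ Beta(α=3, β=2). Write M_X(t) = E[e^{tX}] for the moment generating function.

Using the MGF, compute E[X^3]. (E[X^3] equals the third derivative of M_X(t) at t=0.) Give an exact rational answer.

E[X^3] = M^(3)(0) = 2/7

M_X(t) = ₁F₁(3; 5; t)
M^(3)(t) = 2*₁F₁(6; 8; t)/7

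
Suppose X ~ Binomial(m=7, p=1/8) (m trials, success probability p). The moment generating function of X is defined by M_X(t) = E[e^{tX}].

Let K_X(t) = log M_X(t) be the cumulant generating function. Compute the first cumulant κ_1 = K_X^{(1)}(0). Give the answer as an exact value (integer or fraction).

M_X(t) = (e^(t)/8 + 7/8)^7
K_X(t) = log M_X(t) = 7*log(e^(t)/8 + 7/8)
K^(1)(t) = 7*e^(t)/(e^(t) + 7)

κ_1 = K^(1)(0) = 7/8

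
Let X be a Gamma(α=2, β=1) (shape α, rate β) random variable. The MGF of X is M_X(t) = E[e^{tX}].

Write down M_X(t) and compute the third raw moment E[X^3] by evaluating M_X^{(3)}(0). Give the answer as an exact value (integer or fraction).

M_X(t) = (1 - t)^(-2)
M′(t) = -2/(t^3 - 3*t^2 + 3*t - 1)
M′′(t) = 6/(t^4 - 4*t^3 + 6*t^2 - 4*t + 1)
M′′′(t) = -24/(t^5 - 5*t^4 + 10*t^3 - 10*t^2 + 5*t - 1)

E[X^3] = M′′′(0) = 24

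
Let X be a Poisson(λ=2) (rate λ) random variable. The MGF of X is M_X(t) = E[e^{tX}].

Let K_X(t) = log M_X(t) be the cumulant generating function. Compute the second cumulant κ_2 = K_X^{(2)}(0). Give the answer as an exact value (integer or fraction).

κ_2 = K^(2)(0) = 2

M_X(t) = e^(2*e^(t) - 2)
K_X(t) = log M_X(t) = 2*e^(t) - 2
K^(2)(t) = 2*e^(t)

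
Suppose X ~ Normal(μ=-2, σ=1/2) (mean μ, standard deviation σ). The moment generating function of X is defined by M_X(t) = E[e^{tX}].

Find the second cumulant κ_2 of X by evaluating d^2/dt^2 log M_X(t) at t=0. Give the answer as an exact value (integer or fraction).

M_X(t) = e^(t^2/8 - 2*t)
K_X(t) = log M_X(t) = t^2/8 - 2*t
K′(t) = t/4 - 2
K′′(t) = 1/4

κ_2 = K′′(0) = 1/4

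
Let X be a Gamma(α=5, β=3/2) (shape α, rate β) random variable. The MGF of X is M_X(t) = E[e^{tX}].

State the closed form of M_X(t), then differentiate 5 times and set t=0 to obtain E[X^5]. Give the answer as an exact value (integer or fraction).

E[X^5] = D^5[M](0) = 17920/9

M_X(t) = 243/(32*(3/2 - t)^5)
D^5[M](t) = 117573120/(1024*t^10 - 15360*t^9 + 103680*t^8 - 414720*t^7 + 1088640*t^6 - 1959552*t^5 + 2449440*t^4 - 2099520*t^3 + 1180980*t^2 - 393660*t + 59049)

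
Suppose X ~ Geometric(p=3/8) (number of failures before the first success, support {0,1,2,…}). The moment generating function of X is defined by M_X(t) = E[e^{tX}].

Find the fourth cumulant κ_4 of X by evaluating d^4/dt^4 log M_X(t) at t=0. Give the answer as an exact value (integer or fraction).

κ_4 = K^(4)(0) = 3320/27

M_X(t) = 3/(8*(1 - 5*e^(t)/8))
K_X(t) = log M_X(t) = -log(1 - 5*e^(t)/8) - 3*log(2) + log(3)
K^(4)(t) = (1000*e^(3*t) + 6400*e^(2*t) + 2560*e^(t))/(625*e^(4*t) - 4000*e^(3*t) + 9600*e^(2*t) - 10240*e^(t) + 4096)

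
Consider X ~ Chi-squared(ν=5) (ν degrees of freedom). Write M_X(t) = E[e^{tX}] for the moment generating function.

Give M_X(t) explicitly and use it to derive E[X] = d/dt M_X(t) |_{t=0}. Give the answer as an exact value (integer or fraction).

M_X(t) = (1 - 2*t)^(-5/2)
D[M](t) = -5/(8*t^3*√(1 - 2*t) - 12*t^2*√(1 - 2*t) + 6*t*√(1 - 2*t) - √(1 - 2*t))

E[X] = D[M](0) = 5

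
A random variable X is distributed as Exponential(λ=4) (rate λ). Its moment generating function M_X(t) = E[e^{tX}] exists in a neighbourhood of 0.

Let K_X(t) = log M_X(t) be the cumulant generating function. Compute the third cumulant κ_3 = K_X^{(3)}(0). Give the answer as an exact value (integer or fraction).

M_X(t) = 4/(4 - t)
K_X(t) = log M_X(t) = -log(4 - t) + 2*log(2)
K^(3)(t) = -2/(t^3 - 12*t^2 + 48*t - 64)

κ_3 = K^(3)(0) = 1/32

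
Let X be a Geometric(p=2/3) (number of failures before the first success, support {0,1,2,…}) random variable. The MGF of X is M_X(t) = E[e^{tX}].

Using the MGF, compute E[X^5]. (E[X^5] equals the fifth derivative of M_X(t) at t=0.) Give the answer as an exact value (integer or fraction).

M_X(t) = 2/(3*(1 - e^(t)/3))
M^(5)(t) = (2*e^(5*t) + 156*e^(4*t) + 1188*e^(3*t) + 1404*e^(2*t) + 162*e^(t))/(e^(6*t) - 18*e^(5*t) + 135*e^(4*t) - 540*e^(3*t) + 1215*e^(2*t) - 1458*e^(t) + 729)

E[X^5] = M^(5)(0) = 91/2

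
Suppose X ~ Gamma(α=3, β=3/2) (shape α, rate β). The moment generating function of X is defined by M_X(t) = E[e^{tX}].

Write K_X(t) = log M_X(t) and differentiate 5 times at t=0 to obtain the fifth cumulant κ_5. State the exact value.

κ_5 = K^(5)(0) = 256/27

M_X(t) = 27/(8*(3/2 - t)^3)
K_X(t) = log M_X(t) = -3*log(3/2 - t) - 3*log(2) + 3*log(3)
K^(5)(t) = -2304/(32*t^5 - 240*t^4 + 720*t^3 - 1080*t^2 + 810*t - 243)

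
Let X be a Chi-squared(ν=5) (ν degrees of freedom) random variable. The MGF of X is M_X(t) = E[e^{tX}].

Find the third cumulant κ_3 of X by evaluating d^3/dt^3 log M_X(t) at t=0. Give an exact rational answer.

κ_3 = K′′′(0) = 40

M_X(t) = (1 - 2*t)^(-5/2)
K_X(t) = log M_X(t) = -5*log(1 - 2*t)/2
K′(t) = -5/(2*t - 1)
K′′(t) = 10/(4*t^2 - 4*t + 1)
K′′′(t) = -40/(8*t^3 - 12*t^2 + 6*t - 1)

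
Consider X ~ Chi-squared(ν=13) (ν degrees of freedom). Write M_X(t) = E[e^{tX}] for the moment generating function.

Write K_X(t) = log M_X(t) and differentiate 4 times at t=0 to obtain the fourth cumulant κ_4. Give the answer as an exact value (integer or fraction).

κ_4 = d^4K/dt^4 |_{t=0} = 624

M_X(t) = (1 - 2*t)^(-13/2)
K_X(t) = log M_X(t) = -13*log(1 - 2*t)/2
dK/dt = -13/(2*t - 1)
d^2K/dt^2 = 26/(4*t^2 - 4*t + 1)
d^3K/dt^3 = -104/(8*t^3 - 12*t^2 + 6*t - 1)
d^4K/dt^4 = 624/(16*t^4 - 32*t^3 + 24*t^2 - 8*t + 1)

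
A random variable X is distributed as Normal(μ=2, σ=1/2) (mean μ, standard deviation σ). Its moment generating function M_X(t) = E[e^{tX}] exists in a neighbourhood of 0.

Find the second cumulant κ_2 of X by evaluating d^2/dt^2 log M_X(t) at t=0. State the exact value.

κ_2 = D^2[K](0) = 1/4

M_X(t) = e^(t^2/8 + 2*t)
K_X(t) = log M_X(t) = t^2/8 + 2*t
D^2[K](t) = 1/4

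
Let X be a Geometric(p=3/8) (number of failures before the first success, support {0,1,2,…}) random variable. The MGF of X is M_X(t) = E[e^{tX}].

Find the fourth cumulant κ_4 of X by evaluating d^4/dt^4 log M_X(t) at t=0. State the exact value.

κ_4 = K′′′′(0) = 3320/27

M_X(t) = 3/(8*(1 - 5*e^(t)/8))
K_X(t) = log M_X(t) = -log(1 - 5*e^(t)/8) - 3*log(2) + log(3)
K′(t) = -5*e^(t)/(5*e^(t) - 8)
K′′(t) = 40*e^(t)/(25*e^(2*t) - 80*e^(t) + 64)
K′′′(t) = (-200*e^(2*t) - 320*e^(t))/(125*e^(3*t) - 600*e^(2*t) + 960*e^(t) - 512)
K′′′′(t) = (1000*e^(3*t) + 6400*e^(2*t) + 2560*e^(t))/(625*e^(4*t) - 4000*e^(3*t) + 9600*e^(2*t) - 10240*e^(t) + 4096)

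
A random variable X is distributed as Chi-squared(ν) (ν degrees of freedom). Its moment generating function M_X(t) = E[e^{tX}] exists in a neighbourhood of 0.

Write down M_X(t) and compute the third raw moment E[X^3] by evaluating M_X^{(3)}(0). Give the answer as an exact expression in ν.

E[X^3] = M^(3)(0) = ν*(ν^2 + 6*ν + 8)

M_X(t) = (1 - 2*t)^(-ν/2)
M^(3)(t) = (-ν^3 - 6*ν^2 - 8*ν)/(8*t^3*(1 - 2*t)^(ν/2) - 12*t^2*(1 - 2*t)^(ν/2) + 6*t*(1 - 2*t)^(ν/2) - (1 - 2*t)^(ν/2))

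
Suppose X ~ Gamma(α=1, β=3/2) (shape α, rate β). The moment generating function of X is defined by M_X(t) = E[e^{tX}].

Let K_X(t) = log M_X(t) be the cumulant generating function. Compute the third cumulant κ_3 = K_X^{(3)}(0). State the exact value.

M_X(t) = 3/(2*(3/2 - t))
K_X(t) = log M_X(t) = -log(3/2 - t) - log(2) + log(3)
dK/dt = -2/(2*t - 3)
d^2K/dt^2 = 4/(4*t^2 - 12*t + 9)
d^3K/dt^3 = -16/(8*t^3 - 36*t^2 + 54*t - 27)

κ_3 = d^3K/dt^3 |_{t=0} = 16/27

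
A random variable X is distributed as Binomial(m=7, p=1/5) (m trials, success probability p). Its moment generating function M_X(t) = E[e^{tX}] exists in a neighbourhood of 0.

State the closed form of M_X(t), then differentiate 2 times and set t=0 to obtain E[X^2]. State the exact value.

M_X(t) = (e^(t)/5 + 4/5)^7
M^(2)(t) = 49*e^(7*t)/78125 + 1008*e^(6*t)/78125 + 336*e^(5*t)/3125 + 7168*e^(4*t)/15625 + 16128*e^(3*t)/15625 + 86016*e^(2*t)/78125 + 28672*e^(t)/78125

E[X^2] = M^(2)(0) = 77/25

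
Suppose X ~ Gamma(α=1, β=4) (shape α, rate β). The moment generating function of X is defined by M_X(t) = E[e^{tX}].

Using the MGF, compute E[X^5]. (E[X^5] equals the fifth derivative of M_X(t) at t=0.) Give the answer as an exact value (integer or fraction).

E[X^5] = M^(5)(0) = 15/128

M_X(t) = 4/(4 - t)
M^(5)(t) = 480/(t^6 - 24*t^5 + 240*t^4 - 1280*t^3 + 3840*t^2 - 6144*t + 4096)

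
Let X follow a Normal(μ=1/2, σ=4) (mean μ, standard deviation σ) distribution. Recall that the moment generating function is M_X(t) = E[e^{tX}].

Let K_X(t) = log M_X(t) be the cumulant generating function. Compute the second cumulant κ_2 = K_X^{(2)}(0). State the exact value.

M_X(t) = e^(8*t^2 + t/2)
K_X(t) = log M_X(t) = 8*t^2 + t/2
dK/dt = 16*t + 1/2
d^2K/dt^2 = 16

κ_2 = d^2K/dt^2 |_{t=0} = 16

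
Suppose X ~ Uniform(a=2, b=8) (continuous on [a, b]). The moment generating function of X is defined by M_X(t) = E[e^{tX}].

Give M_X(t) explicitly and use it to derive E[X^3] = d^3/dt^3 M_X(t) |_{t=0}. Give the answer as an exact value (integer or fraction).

M_X(t) = (e^(8*t) - e^(2*t))/(6*t)
M′(t) = (8*t*e^(8*t) - 2*t*e^(2*t) - e^(8*t) + e^(2*t))/(6*t^2)
M′′(t) = (32*t^2*e^(8*t) - 2*t^2*e^(2*t) - 8*t*e^(8*t) + 2*t*e^(2*t) + e^(8*t) - e^(2*t))/(3*t^3)
M′′′(t) = (256*t^3*e^(8*t) - 4*t^3*e^(2*t) - 96*t^2*e^(8*t) + 6*t^2*e^(2*t) + 24*t*e^(8*t) - 6*t*e^(2*t) - 3*e^(8*t) + 3*e^(2*t))/(3*t^4)

E[X^3] = M′′′(0) = 170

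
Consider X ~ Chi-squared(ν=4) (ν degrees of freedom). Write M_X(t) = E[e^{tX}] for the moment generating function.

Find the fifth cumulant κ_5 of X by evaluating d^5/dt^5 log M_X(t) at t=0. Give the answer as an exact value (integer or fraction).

M_X(t) = (1 - 2*t)^(-2)
K_X(t) = log M_X(t) = -2*log(1 - 2*t)
K′(t) = -4/(2*t - 1)
K′′(t) = 8/(4*t^2 - 4*t + 1)
K′′′(t) = -32/(8*t^3 - 12*t^2 + 6*t - 1)
K′′′′(t) = 192/(16*t^4 - 32*t^3 + 24*t^2 - 8*t + 1)
K′′′′′(t) = -1536/(32*t^5 - 80*t^4 + 80*t^3 - 40*t^2 + 10*t - 1)

κ_5 = K′′′′′(0) = 1536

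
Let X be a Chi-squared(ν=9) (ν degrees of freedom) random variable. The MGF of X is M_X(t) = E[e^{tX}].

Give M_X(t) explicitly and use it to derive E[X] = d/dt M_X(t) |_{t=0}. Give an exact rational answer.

E[X] = dM/dt |_{t=0} = 9

M_X(t) = (1 - 2*t)^(-9/2)
dM/dt = -9/(32*t^5*√(1 - 2*t) - 80*t^4*√(1 - 2*t) + 80*t^3*√(1 - 2*t) - 40*t^2*√(1 - 2*t) + 10*t*√(1 - 2*t) - √(1 - 2*t))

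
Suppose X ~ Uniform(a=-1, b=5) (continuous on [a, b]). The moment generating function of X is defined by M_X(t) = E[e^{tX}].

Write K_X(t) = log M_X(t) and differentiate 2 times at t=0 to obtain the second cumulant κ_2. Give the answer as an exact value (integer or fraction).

M_X(t) = (e^(5*t) - e^(-t))/(6*t)
K_X(t) = log M_X(t) = -log(t) + log(e^(5*t) - e^(-t)) - log(6)
K^(2)(t) = (-36*t^2*e^(6*t) + e^(12*t) - 2*e^(6*t) + 1)/(t^2*e^(12*t) - 2*t^2*e^(6*t) + t^2)

κ_2 = K^(2)(0) = 3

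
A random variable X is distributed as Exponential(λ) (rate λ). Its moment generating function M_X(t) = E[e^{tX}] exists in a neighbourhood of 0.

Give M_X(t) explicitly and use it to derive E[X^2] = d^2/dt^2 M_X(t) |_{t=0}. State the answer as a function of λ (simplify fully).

M_X(t) = λ/(λ - t)
dM/dt = λ/(λ^2 - 2*λ*t + t^2)
d^2M/dt^2 = -2*λ/(-λ^3 + 3*λ^2*t - 3*λ*t^2 + t^3)

E[X^2] = d^2M/dt^2 |_{t=0} = 2/λ^2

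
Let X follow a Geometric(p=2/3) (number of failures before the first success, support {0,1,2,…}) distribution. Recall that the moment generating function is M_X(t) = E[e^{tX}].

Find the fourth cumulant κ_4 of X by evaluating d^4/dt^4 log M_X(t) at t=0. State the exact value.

M_X(t) = 2/(3*(1 - e^(t)/3))
K_X(t) = log M_X(t) = -log(1 - e^(t)/3) - log(3) + log(2)
K^(4)(t) = (3*e^(3*t) + 36*e^(2*t) + 27*e^(t))/(e^(4*t) - 12*e^(3*t) + 54*e^(2*t) - 108*e^(t) + 81)

κ_4 = K^(4)(0) = 33/8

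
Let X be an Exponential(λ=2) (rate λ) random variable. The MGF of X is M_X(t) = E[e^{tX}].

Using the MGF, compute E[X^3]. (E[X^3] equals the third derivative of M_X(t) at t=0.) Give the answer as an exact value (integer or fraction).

E[X^3] = D^3[M](0) = 3/4

M_X(t) = 2/(2 - t)
D^3[M](t) = 12/(t^4 - 8*t^3 + 24*t^2 - 32*t + 16)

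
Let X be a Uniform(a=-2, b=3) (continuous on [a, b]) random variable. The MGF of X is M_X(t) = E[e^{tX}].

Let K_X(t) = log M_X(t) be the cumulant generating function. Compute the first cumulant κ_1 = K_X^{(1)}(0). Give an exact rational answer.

M_X(t) = (e^(3*t) - e^(-2*t))/(5*t)
K_X(t) = log M_X(t) = -log(t) + log(e^(3*t) - e^(-2*t)) - log(5)
K^(1)(t) = (3*t*e^(5*t) + 2*t - e^(5*t) + 1)/(t*e^(5*t) - t)

κ_1 = K^(1)(0) = 1/2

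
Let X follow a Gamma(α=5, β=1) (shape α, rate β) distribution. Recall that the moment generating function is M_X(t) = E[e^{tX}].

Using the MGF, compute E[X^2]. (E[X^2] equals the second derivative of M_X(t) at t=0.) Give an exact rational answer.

E[X^2] = M^(2)(0) = 30

M_X(t) = (1 - t)^(-5)
M^(2)(t) = -30/(t^7 - 7*t^6 + 21*t^5 - 35*t^4 + 35*t^3 - 21*t^2 + 7*t - 1)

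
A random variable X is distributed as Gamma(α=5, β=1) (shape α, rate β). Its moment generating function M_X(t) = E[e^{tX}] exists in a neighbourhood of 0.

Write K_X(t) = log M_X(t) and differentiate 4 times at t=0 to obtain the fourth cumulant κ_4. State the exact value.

κ_4 = K^(4)(0) = 30

M_X(t) = (1 - t)^(-5)
K_X(t) = log M_X(t) = -5*log(1 - t)
K^(4)(t) = 30/(t^4 - 4*t^3 + 6*t^2 - 4*t + 1)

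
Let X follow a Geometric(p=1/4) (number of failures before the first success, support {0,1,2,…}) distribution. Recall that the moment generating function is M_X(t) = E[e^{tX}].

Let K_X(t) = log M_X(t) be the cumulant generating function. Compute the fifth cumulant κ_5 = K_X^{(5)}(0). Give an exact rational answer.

M_X(t) = 1/(4*(1 - 3*e^(t)/4))
K_X(t) = log M_X(t) = -log(1 - 3*e^(t)/4) - 2*log(2)
D^5[K](t) = (-324*e^(4*t) - 4752*e^(3*t) - 6336*e^(2*t) - 768*e^(t))/(243*e^(5*t) - 1620*e^(4*t) + 4320*e^(3*t) - 5760*e^(2*t) + 3840*e^(t) - 1024)

κ_5 = D^5[K](0) = 12180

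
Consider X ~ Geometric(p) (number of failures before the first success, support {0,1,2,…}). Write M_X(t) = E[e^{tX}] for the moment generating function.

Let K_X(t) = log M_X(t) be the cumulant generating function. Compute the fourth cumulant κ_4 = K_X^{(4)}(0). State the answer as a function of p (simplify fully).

κ_4 = D^4[K](0) = (-p^3 + 7*p^2 - 12*p + 6)/p^4

M_X(t) = p/(-(1 - p)*e^(t) + 1)
K_X(t) = log M_X(t) = log(p) - log(-(1 - p)*e^(t) + 1)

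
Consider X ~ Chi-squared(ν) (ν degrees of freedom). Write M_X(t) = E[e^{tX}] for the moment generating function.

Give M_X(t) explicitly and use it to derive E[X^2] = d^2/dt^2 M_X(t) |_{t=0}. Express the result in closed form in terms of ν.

E[X^2] = d^2M/dt^2 |_{t=0} = ν*(ν + 2)

M_X(t) = (1 - 2*t)^(-ν/2)
dM/dt = -ν/(2*t*(1 - 2*t)^(ν/2) - (1 - 2*t)^(ν/2))
d^2M/dt^2 = (ν^2 + 2*ν)/(4*t^2*(1 - 2*t)^(ν/2) - 4*t*(1 - 2*t)^(ν/2) + (1 - 2*t)^(ν/2))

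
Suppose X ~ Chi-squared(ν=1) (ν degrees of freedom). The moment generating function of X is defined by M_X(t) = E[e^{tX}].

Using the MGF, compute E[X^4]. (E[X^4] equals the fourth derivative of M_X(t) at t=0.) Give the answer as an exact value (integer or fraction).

M_X(t) = 1/√(1 - 2*t)
dM/dt = -1/(2*t*√(1 - 2*t) - √(1 - 2*t))
d^2M/dt^2 = 3/(4*t^2*√(1 - 2*t) - 4*t*√(1 - 2*t) + √(1 - 2*t))
d^3M/dt^3 = -15/(8*t^3*√(1 - 2*t) - 12*t^2*√(1 - 2*t) + 6*t*√(1 - 2*t) - √(1 - 2*t))
d^4M/dt^4 = 105/(16*t^4*√(1 - 2*t) - 32*t^3*√(1 - 2*t) + 24*t^2*√(1 - 2*t) - 8*t*√(1 - 2*t) + √(1 - 2*t))

E[X^4] = d^4M/dt^4 |_{t=0} = 105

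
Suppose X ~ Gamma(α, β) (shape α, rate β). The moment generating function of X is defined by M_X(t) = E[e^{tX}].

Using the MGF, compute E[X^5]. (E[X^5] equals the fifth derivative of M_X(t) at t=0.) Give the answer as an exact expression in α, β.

E[X^5] = M′′′′′(0) = α*(α^4 + 10*α^3 + 35*α^2 + 50*α + 24)/β^5

M_X(t) = (β/(β - t))^α
M′(t) = -α*β^α*(1/(β - t))^α/(-β + t)
M′′(t) = (α^2*β^α*(1/(β - t))^α + α*β^α*(1/(β - t))^α)/(β^2 - 2*β*t + t^2)
M′′′(t) = (-α^3*β^α*(1/(β - t))^α - 3*α^2*β^α*(1/(β - t))^α - 2*α*β^α*(1/(β - t))^α)/(-β^3 + 3*β^2*t - 3*β*t^2 + t^3)
M′′′′(t) = (α^4*β^α*(1/(β - t))^α + 6*α^3*β^α*(1/(β - t))^α + 11*α^2*β^α*(1/(β - t))^α + 6*α*β^α*(1/(β - t))^α)/(β^4 - 4*β^3*t + 6*β^2*t^2 - 4*β*t^3 + t^4)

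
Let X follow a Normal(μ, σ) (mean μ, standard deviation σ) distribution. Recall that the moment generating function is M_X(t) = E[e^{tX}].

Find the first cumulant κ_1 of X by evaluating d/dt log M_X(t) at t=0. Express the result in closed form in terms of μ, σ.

M_X(t) = e^(μ*t + σ^2*t^2/2)
K_X(t) = log M_X(t) = μ*t + σ^2*t^2/2
D[K](t) = μ + σ^2*t

κ_1 = D[K](0) = μ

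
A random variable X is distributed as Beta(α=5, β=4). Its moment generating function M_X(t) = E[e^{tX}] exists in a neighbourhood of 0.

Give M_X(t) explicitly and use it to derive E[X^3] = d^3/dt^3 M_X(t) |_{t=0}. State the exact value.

M_X(t) = ₁F₁(5; 9; t)
M^(3)(t) = 7*₁F₁(8; 12; t)/33

E[X^3] = M^(3)(0) = 7/33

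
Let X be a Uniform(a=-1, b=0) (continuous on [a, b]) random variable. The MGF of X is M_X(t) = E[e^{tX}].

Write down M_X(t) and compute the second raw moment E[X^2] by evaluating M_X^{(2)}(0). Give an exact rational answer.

E[X^2] = M′′(0) = 1/3

M_X(t) = (1 - e^(-t))/t
M′(t) = (t - e^(t) + 1)*e^(-t)/t^2
M′′(t) = (-t^2 - 2*t + 2*e^(t) - 2)*e^(-t)/t^3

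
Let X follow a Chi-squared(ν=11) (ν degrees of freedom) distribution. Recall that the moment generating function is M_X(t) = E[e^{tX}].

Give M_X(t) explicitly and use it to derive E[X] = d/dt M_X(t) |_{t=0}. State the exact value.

M_X(t) = (1 - 2*t)^(-11/2)
dM/dt = 11/(64*t^6*√(1 - 2*t) - 192*t^5*√(1 - 2*t) + 240*t^4*√(1 - 2*t) - 160*t^3*√(1 - 2*t) + 60*t^2*√(1 - 2*t) - 12*t*√(1 - 2*t) + √(1 - 2*t))

E[X] = dM/dt |_{t=0} = 11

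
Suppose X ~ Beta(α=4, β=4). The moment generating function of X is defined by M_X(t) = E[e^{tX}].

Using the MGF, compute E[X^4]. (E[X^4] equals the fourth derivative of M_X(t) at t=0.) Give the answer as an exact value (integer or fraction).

E[X^4] = M′′′′(0) = 7/66

M_X(t) = ₁F₁(4; 8; t)
M′(t) = ₁F₁(5; 9; t)/2
M′′(t) = 5*₁F₁(6; 10; t)/18
M′′′(t) = ₁F₁(7; 11; t)/6
M′′′′(t) = 7*₁F₁(8; 12; t)/66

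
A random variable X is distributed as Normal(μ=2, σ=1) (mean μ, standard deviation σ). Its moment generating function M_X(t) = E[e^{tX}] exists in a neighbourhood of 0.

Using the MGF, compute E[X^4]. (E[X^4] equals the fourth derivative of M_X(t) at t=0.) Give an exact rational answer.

M_X(t) = e^(t^2/2 + 2*t)
M^(4)(t) = t^4*e^(2*t)*e^(t^2/2) + 8*t^3*e^(2*t)*e^(t^2/2) + 30*t^2*e^(2*t)*e^(t^2/2) + 56*t*e^(2*t)*e^(t^2/2) + 43*e^(2*t)*e^(t^2/2)

E[X^4] = M^(4)(0) = 43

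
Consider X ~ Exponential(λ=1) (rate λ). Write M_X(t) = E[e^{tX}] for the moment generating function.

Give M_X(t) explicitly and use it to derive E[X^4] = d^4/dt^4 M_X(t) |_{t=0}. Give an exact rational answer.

M_X(t) = 1/(1 - t)
D^4[M](t) = -24/(t^5 - 5*t^4 + 10*t^3 - 10*t^2 + 5*t - 1)

E[X^4] = D^4[M](0) = 24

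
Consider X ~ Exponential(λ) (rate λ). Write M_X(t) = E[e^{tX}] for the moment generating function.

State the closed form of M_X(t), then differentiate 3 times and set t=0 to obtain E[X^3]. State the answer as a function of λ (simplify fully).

M_X(t) = λ/(λ - t)
M^(3)(t) = 6*λ/(λ^4 - 4*λ^3*t + 6*λ^2*t^2 - 4*λ*t^3 + t^4)

E[X^3] = M^(3)(0) = 6/λ^3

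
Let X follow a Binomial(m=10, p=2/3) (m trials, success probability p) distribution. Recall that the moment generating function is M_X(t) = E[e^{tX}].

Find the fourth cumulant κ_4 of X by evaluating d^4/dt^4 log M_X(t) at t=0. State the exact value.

M_X(t) = (2*e^(t)/3 + 1/3)^10
K_X(t) = log M_X(t) = 10*log(2*e^(t)/3 + 1/3)
K^(4)(t) = (80*e^(3*t) - 160*e^(2*t) + 20*e^(t))/(16*e^(4*t) + 32*e^(3*t) + 24*e^(2*t) + 8*e^(t) + 1)

κ_4 = K^(4)(0) = -20/27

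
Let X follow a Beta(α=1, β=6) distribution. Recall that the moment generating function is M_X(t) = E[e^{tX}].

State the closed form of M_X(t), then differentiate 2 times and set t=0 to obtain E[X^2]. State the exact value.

M_X(t) = ₁F₁(1; 7; t)
M^(2)(t) = ₁F₁(3; 9; t)/28

E[X^2] = M^(2)(0) = 1/28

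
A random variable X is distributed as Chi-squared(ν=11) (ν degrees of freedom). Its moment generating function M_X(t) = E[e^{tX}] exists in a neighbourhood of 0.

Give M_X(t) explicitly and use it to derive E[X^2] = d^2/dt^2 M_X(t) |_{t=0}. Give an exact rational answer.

E[X^2] = M′′(0) = 143

M_X(t) = (1 - 2*t)^(-11/2)
M′(t) = 11/(64*t^6*√(1 - 2*t) - 192*t^5*√(1 - 2*t) + 240*t^4*√(1 - 2*t) - 160*t^3*√(1 - 2*t) + 60*t^2*√(1 - 2*t) - 12*t*√(1 - 2*t) + √(1 - 2*t))
M′′(t) = -143/(128*t^7*√(1 - 2*t) - 448*t^6*√(1 - 2*t) + 672*t^5*√(1 - 2*t) - 560*t^4*√(1 - 2*t) + 280*t^3*√(1 - 2*t) - 84*t^2*√(1 - 2*t) + 14*t*√(1 - 2*t) - √(1 - 2*t))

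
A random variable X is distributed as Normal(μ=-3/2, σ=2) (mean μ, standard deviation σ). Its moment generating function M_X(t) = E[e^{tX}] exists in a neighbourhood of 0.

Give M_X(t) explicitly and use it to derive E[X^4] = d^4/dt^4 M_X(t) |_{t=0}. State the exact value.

M_X(t) = e^(2*t^2 - 3*t/2)
M^(4)(t) = (4096*t^4*e^(2*t^2) - 6144*t^3*e^(2*t^2) + 9600*t^2*e^(2*t^2) - 5472*t*e^(2*t^2) + 1713*e^(2*t^2))*e^(-3*t/2)/16

E[X^4] = M^(4)(0) = 1713/16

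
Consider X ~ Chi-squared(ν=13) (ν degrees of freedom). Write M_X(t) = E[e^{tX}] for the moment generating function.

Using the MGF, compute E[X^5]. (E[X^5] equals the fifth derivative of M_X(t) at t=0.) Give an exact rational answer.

M_X(t) = (1 - 2*t)^(-13/2)
dM/dt = -13/(128*t^7*√(1 - 2*t) - 448*t^6*√(1 - 2*t) + 672*t^5*√(1 - 2*t) - 560*t^4*√(1 - 2*t) + 280*t^3*√(1 - 2*t) - 84*t^2*√(1 - 2*t) + 14*t*√(1 - 2*t) - √(1 - 2*t))

E[X^5] = d^5M/dt^5 |_{t=0} = 1322685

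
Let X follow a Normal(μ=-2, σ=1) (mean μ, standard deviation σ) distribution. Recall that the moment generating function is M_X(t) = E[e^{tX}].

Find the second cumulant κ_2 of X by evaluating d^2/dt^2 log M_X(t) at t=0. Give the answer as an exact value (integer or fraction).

M_X(t) = e^(t^2/2 - 2*t)
K_X(t) = log M_X(t) = t^2/2 - 2*t
K′(t) = t - 2
K′′(t) = 1

κ_2 = K′′(0) = 1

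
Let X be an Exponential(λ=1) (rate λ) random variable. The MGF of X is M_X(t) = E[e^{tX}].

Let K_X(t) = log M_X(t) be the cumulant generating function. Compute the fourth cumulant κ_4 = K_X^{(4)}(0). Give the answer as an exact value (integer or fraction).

κ_4 = K^(4)(0) = 6

M_X(t) = 1/(1 - t)
K_X(t) = log M_X(t) = -log(1 - t)
K^(4)(t) = 6/(t^4 - 4*t^3 + 6*t^2 - 4*t + 1)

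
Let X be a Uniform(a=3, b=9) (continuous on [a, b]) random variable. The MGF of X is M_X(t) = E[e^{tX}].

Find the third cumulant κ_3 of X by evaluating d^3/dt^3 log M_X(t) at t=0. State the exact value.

M_X(t) = (e^(9*t) - e^(3*t))/(6*t)
K_X(t) = log M_X(t) = -log(t) + log(e^(9*t) - e^(3*t)) - log(6)
dK/dt = (9*t*e^(6*t) - 3*t - e^(6*t) + 1)/(t*e^(6*t) - t)
d^2K/dt^2 = (-36*t^2*e^(6*t) + e^(12*t) - 2*e^(6*t) + 1)/(t^2*e^(12*t) - 2*t^2*e^(6*t) + t^2)
d^3K/dt^3 = (216*t^3*e^(12*t) + 216*t^3*e^(6*t) - 2*e^(18*t) + 6*e^(12*t) - 6*e^(6*t) + 2)/(t^3*e^(18*t) - 3*t^3*e^(12*t) + 3*t^3*e^(6*t) - t^3)

κ_3 = d^3K/dt^3 |_{t=0} = 0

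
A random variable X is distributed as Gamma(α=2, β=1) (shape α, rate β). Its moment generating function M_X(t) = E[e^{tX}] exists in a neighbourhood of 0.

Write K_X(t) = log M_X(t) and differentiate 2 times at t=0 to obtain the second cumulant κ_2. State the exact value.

κ_2 = K^(2)(0) = 2

M_X(t) = (1 - t)^(-2)
K_X(t) = log M_X(t) = -2*log(1 - t)
K^(2)(t) = 2/(t^2 - 2*t + 1)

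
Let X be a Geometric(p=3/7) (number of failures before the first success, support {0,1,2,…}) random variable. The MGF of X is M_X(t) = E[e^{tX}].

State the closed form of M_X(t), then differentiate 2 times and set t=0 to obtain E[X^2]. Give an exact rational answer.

E[X^2] = M^(2)(0) = 44/9

M_X(t) = 3/(7*(1 - 4*e^(t)/7))
M^(2)(t) = (-48*e^(2*t) - 84*e^(t))/(64*e^(3*t) - 336*e^(2*t) + 588*e^(t) - 343)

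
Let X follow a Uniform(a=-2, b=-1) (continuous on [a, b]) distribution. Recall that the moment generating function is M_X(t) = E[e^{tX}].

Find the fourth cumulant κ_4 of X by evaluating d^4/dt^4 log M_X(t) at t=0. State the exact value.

M_X(t) = (e^(-t) - e^(-2*t))/t
K_X(t) = log M_X(t) = -log(t) + log(e^(-t) - e^(-2*t))

κ_4 = D^4[K](0) = -1/120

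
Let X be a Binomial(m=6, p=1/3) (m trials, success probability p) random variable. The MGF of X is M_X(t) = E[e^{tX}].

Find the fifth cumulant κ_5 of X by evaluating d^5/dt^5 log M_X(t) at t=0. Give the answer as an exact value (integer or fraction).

M_X(t) = (e^(t)/3 + 2/3)^6
K_X(t) = log M_X(t) = 6*log(e^(t)/3 + 2/3)
K′(t) = 6*e^(t)/(e^(t) + 2)
K′′(t) = 12*e^(t)/(e^(2*t) + 4*e^(t) + 4)
K′′′(t) = (-12*e^(2*t) + 24*e^(t))/(e^(3*t) + 6*e^(2*t) + 12*e^(t) + 8)
K′′′′(t) = (12*e^(3*t) - 96*e^(2*t) + 48*e^(t))/(e^(4*t) + 8*e^(3*t) + 24*e^(2*t) + 32*e^(t) + 16)
K′′′′′(t) = (-12*e^(4*t) + 264*e^(3*t) - 528*e^(2*t) + 96*e^(t))/(e^(5*t) + 10*e^(4*t) + 40*e^(3*t) + 80*e^(2*t) + 80*e^(t) + 32)

κ_5 = K′′′′′(0) = -20/27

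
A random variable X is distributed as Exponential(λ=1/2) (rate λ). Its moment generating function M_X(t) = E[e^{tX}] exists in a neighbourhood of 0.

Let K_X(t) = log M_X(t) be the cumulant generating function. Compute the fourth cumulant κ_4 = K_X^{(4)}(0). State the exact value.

M_X(t) = 1/(2*(1/2 - t))
K_X(t) = log M_X(t) = -log(1/2 - t) - log(2)
dK/dt = -2/(2*t - 1)
d^2K/dt^2 = 4/(4*t^2 - 4*t + 1)
d^3K/dt^3 = -16/(8*t^3 - 12*t^2 + 6*t - 1)
d^4K/dt^4 = 96/(16*t^4 - 32*t^3 + 24*t^2 - 8*t + 1)

κ_4 = d^4K/dt^4 |_{t=0} = 96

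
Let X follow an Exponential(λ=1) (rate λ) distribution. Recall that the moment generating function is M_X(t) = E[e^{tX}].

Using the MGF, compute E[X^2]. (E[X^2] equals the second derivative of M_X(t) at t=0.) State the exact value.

M_X(t) = 1/(1 - t)
D^2[M](t) = -2/(t^3 - 3*t^2 + 3*t - 1)

E[X^2] = D^2[M](0) = 2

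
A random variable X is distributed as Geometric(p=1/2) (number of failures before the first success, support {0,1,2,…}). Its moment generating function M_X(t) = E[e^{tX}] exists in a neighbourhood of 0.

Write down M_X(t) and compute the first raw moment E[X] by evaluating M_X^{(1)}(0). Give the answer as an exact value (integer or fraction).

M_X(t) = 1/(2*(1 - e^(t)/2))
M^(1)(t) = e^(t)/(e^(2*t) - 4*e^(t) + 4)

E[X] = M^(1)(0) = 1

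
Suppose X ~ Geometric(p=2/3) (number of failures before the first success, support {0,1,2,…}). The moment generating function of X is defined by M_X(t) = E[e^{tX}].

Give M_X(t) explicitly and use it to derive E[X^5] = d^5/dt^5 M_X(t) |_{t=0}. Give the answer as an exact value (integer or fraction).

E[X^5] = D^5[M](0) = 91/2

M_X(t) = 2/(3*(1 - e^(t)/3))
D^5[M](t) = (2*e^(5*t) + 156*e^(4*t) + 1188*e^(3*t) + 1404*e^(2*t) + 162*e^(t))/(e^(6*t) - 18*e^(5*t) + 135*e^(4*t) - 540*e^(3*t) + 1215*e^(2*t) - 1458*e^(t) + 729)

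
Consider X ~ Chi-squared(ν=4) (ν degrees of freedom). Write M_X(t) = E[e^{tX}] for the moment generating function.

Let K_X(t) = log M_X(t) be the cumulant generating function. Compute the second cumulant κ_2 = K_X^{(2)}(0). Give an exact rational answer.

κ_2 = D^2[K](0) = 8

M_X(t) = (1 - 2*t)^(-2)
K_X(t) = log M_X(t) = -2*log(1 - 2*t)
D^2[K](t) = 8/(4*t^2 - 4*t + 1)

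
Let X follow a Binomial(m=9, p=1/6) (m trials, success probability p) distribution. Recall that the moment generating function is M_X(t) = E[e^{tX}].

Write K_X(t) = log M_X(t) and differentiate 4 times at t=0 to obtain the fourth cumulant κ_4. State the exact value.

M_X(t) = (e^(t)/6 + 5/6)^9
K_X(t) = log M_X(t) = 9*log(e^(t)/6 + 5/6)
K^(4)(t) = (45*e^(3*t) - 900*e^(2*t) + 1125*e^(t))/(e^(4*t) + 20*e^(3*t) + 150*e^(2*t) + 500*e^(t) + 625)

κ_4 = K^(4)(0) = 5/24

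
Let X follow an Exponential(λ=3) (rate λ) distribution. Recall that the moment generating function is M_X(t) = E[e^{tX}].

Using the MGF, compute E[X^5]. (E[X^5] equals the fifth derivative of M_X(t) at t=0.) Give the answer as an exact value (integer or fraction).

M_X(t) = 3/(3 - t)
M′(t) = 3/(t^2 - 6*t + 9)
M′′(t) = -6/(t^3 - 9*t^2 + 27*t - 27)
M′′′(t) = 18/(t^4 - 12*t^3 + 54*t^2 - 108*t + 81)
M′′′′(t) = -72/(t^5 - 15*t^4 + 90*t^3 - 270*t^2 + 405*t - 243)
M′′′′′(t) = 360/(t^6 - 18*t^5 + 135*t^4 - 540*t^3 + 1215*t^2 - 1458*t + 729)

E[X^5] = M′′′′′(0) = 40/81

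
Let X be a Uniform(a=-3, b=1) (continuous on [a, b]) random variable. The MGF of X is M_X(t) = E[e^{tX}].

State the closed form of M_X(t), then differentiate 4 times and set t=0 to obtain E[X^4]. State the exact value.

M_X(t) = (e^(t) - e^(-3*t))/(4*t)
dM/dt = (t*e^(4*t) + 3*t - e^(4*t) + 1)*e^(-3*t)/(4*t^2)
d^2M/dt^2 = (t^2*e^(4*t) - 9*t^2 - 2*t*e^(4*t) - 6*t + 2*e^(4*t) - 2)*e^(-3*t)/(4*t^3)
d^3M/dt^3 = (t^3*e^(4*t) + 27*t^3 - 3*t^2*e^(4*t) + 27*t^2 + 6*t*e^(4*t) + 18*t - 6*e^(4*t) + 6)*e^(-3*t)/(4*t^4)
d^4M/dt^4 = (t^4*e^(4*t) - 81*t^4 - 4*t^3*e^(4*t) - 108*t^3 + 12*t^2*e^(4*t) - 108*t^2 - 24*t*e^(4*t) - 72*t + 24*e^(4*t) - 24)*e^(-3*t)/(4*t^5)

E[X^4] = d^4M/dt^4 |_{t=0} = 61/5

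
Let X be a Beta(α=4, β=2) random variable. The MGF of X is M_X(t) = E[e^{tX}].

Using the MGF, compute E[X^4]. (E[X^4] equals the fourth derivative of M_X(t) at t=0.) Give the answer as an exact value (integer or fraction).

E[X^4] = M′′′′(0) = 5/18

M_X(t) = ₁F₁(4; 6; t)
M′(t) = 2*₁F₁(5; 7; t)/3
M′′(t) = 10*₁F₁(6; 8; t)/21
M′′′(t) = 5*₁F₁(7; 9; t)/14
M′′′′(t) = 5*₁F₁(8; 10; t)/18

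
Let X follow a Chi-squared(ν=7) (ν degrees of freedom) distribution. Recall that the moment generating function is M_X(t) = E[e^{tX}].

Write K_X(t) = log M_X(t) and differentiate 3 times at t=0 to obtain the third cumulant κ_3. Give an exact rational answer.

κ_3 = K^(3)(0) = 56

M_X(t) = (1 - 2*t)^(-7/2)
K_X(t) = log M_X(t) = -7*log(1 - 2*t)/2
K^(3)(t) = -56/(8*t^3 - 12*t^2 + 6*t - 1)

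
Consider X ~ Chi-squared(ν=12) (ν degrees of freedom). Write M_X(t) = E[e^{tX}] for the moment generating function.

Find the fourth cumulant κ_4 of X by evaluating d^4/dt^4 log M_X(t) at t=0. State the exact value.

M_X(t) = (1 - 2*t)^(-6)
K_X(t) = log M_X(t) = -6*log(1 - 2*t)
K′(t) = -12/(2*t - 1)
K′′(t) = 24/(4*t^2 - 4*t + 1)
K′′′(t) = -96/(8*t^3 - 12*t^2 + 6*t - 1)
K′′′′(t) = 576/(16*t^4 - 32*t^3 + 24*t^2 - 8*t + 1)

κ_4 = K′′′′(0) = 576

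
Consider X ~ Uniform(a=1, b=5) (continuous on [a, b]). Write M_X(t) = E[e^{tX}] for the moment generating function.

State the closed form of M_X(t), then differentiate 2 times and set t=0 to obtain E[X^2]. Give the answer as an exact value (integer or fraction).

E[X^2] = D^2[M](0) = 31/3

M_X(t) = (e^(5*t) - e^(t))/(4*t)
D^2[M](t) = (25*t^2*e^(5*t) - t^2*e^(t) - 10*t*e^(5*t) + 2*t*e^(t) + 2*e^(5*t) - 2*e^(t))/(4*t^3)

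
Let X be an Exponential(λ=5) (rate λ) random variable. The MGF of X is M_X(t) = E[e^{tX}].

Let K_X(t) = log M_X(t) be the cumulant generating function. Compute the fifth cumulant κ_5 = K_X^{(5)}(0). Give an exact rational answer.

κ_5 = K′′′′′(0) = 24/3125

M_X(t) = 5/(5 - t)
K_X(t) = log M_X(t) = -log(5 - t) + log(5)
K′(t) = -1/(t - 5)
K′′(t) = 1/(t^2 - 10*t + 25)
K′′′(t) = -2/(t^3 - 15*t^2 + 75*t - 125)
K′′′′(t) = 6/(t^4 - 20*t^3 + 150*t^2 - 500*t + 625)
K′′′′′(t) = -24/(t^5 - 25*t^4 + 250*t^3 - 1250*t^2 + 3125*t - 3125)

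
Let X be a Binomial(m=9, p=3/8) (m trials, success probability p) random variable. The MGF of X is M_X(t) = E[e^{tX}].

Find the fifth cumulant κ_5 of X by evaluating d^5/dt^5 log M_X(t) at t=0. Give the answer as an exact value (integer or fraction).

κ_5 = d^5K/dt^5 |_{t=0} = -3915/4096

M_X(t) = (3*e^(t)/8 + 5/8)^9
K_X(t) = log M_X(t) = 9*log(3*e^(t)/8 + 5/8)
dK/dt = 27*e^(t)/(3*e^(t) + 5)
d^2K/dt^2 = 135*e^(t)/(9*e^(2*t) + 30*e^(t) + 25)
d^3K/dt^3 = (-405*e^(2*t) + 675*e^(t))/(27*e^(3*t) + 135*e^(2*t) + 225*e^(t) + 125)
d^4K/dt^4 = (1215*e^(3*t) - 8100*e^(2*t) + 3375*e^(t))/(81*e^(4*t) + 540*e^(3*t) + 1350*e^(2*t) + 1500*e^(t) + 625)
d^5K/dt^5 = (-3645*e^(4*t) + 66825*e^(3*t) - 111375*e^(2*t) + 16875*e^(t))/(243*e^(5*t) + 2025*e^(4*t) + 6750*e^(3*t) + 11250*e^(2*t) + 9375*e^(t) + 3125)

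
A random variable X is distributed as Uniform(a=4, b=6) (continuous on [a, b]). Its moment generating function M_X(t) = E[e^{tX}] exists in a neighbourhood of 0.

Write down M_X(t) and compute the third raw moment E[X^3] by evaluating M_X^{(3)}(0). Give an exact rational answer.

M_X(t) = (e^(6*t) - e^(4*t))/(2*t)
M^(3)(t) = (108*t^3*e^(6*t) - 32*t^3*e^(4*t) - 54*t^2*e^(6*t) + 24*t^2*e^(4*t) + 18*t*e^(6*t) - 12*t*e^(4*t) - 3*e^(6*t) + 3*e^(4*t))/t^4

E[X^3] = M^(3)(0) = 130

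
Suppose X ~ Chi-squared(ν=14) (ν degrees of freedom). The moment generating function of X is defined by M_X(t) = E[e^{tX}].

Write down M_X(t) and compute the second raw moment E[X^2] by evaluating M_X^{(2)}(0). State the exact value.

E[X^2] = M^(2)(0) = 224

M_X(t) = (1 - 2*t)^(-7)
M^(2)(t) = -224/(512*t^9 - 2304*t^8 + 4608*t^7 - 5376*t^6 + 4032*t^5 - 2016*t^4 + 672*t^3 - 144*t^2 + 18*t - 1)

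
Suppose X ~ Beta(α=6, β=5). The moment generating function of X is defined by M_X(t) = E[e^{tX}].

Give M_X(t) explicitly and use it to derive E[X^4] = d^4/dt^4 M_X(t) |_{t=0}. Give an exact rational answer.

E[X^4] = M′′′′(0) = 18/143

M_X(t) = ₁F₁(6; 11; t)
M′(t) = 6*₁F₁(7; 12; t)/11
M′′(t) = 7*₁F₁(8; 13; t)/22
M′′′(t) = 28*₁F₁(9; 14; t)/143
M′′′′(t) = 18*₁F₁(10; 15; t)/143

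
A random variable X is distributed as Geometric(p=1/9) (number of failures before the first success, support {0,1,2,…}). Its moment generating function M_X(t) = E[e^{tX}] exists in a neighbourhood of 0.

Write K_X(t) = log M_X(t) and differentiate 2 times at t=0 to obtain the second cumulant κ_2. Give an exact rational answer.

M_X(t) = 1/(9*(1 - 8*e^(t)/9))
K_X(t) = log M_X(t) = -log(1 - 8*e^(t)/9) - 2*log(3)
D^2[K](t) = 72*e^(t)/(64*e^(2*t) - 144*e^(t) + 81)

κ_2 = D^2[K](0) = 72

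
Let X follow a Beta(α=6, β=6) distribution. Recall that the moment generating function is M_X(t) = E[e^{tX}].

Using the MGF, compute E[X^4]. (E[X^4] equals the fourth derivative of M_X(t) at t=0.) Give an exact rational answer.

M_X(t) = ₁F₁(6; 12; t)
D^4[M](t) = 6*₁F₁(10; 16; t)/65

E[X^4] = D^4[M](0) = 6/65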